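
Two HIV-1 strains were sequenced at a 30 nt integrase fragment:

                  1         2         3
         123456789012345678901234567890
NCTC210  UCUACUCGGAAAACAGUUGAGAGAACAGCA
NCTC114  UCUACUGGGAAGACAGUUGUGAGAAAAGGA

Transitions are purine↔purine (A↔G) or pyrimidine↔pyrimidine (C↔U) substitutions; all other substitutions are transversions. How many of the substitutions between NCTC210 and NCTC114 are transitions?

1

Mismatches occur at site 7 (C→G, transversion), site 12 (A→G, transition), site 20 (A→U, transversion), site 26 (C→A, transversion), site 29 (C→G, transversion).
Of the 5 differences, 1 transition and 4 transversions, so the answer is 1.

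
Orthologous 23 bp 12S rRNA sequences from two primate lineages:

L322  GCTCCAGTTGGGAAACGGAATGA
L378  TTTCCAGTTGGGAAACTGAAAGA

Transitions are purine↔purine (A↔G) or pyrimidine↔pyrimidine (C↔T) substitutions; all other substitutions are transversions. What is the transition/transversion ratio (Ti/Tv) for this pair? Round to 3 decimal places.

The sequences differ at positions 1 (G/T, transversion), 2 (C/T, transition), 17 (G/T, transversion), 21 (T/A, transversion).
Of the 4 differences, 1 transition and 3 transversions, so Ti/Tv = 1/3 = 0.333.

0.333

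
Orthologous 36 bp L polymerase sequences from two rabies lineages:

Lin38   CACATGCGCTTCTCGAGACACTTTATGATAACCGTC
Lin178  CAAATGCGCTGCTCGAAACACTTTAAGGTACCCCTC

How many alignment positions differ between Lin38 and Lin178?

7

Mismatches occur at site 3 (C/A), site 11 (T/G), site 17 (G/A), site 26 (T/A), site 28 (A/G), site 31 (A/C), site 34 (G/C).
That gives 7 mismatches out of 36 aligned sites, so the Hamming distance is 7.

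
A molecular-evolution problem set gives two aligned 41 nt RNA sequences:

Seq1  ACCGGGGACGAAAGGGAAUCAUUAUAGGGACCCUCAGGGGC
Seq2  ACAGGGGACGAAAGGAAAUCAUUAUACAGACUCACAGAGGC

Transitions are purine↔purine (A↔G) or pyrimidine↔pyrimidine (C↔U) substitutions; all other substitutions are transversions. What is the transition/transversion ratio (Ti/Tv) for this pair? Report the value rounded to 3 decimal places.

Differing sites — 3:C/A (Tv); 16:G/A (Ti); 27:G/C (Tv); 28:G/A (Ti); 32:C/U (Ti); 34:U/A (Tv); 38:G/A (Ti).
Of the 7 differences, 4 transitions and 3 transversions, so Ti/Tv = 4/3 = 1.333.

1.333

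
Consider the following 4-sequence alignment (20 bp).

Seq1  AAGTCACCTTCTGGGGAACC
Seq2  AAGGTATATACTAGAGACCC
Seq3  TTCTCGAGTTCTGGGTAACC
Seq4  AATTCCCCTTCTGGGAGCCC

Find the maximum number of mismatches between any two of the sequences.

13

Pairwise Hamming distances:
  Seq1 vs Seq2: 8
  Seq1 vs Seq3: 7
  Seq1 vs Seq4: 5
  Seq2 vs Seq3: 13
  Seq2 vs Seq4: 11
  Seq3 vs Seq4: 9
The largest is 13, between Seq2 and Seq3.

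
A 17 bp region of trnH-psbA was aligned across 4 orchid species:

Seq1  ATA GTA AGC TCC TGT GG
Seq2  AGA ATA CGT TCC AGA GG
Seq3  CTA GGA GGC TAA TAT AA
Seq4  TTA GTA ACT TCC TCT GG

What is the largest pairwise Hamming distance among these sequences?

13

Pairwise Hamming distances:
  Seq1 vs Seq2: 6
  Seq1 vs Seq3: 8
  Seq1 vs Seq4: 4
  Seq2 vs Seq3: 13
  Seq2 vs Seq4: 8
  Seq3 vs Seq4: 10
The largest is 13, between Seq2 and Seq3.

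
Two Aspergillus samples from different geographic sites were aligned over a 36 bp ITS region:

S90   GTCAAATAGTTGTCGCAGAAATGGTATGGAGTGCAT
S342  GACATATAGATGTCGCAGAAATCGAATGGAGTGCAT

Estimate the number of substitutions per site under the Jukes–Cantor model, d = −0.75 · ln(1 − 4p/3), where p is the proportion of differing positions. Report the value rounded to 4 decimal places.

0.1536

The sequences differ at positions 2 (T/A), 5 (A/T), 10 (T/A), 23 (G/C), 25 (T/A).
p = 5/36 = 0.138889.
d = −0.75 · ln(1 − (4/3)·0.138889) = −0.75 · ln(0.814815) = −0.75 · (-0.204794) = 0.1536.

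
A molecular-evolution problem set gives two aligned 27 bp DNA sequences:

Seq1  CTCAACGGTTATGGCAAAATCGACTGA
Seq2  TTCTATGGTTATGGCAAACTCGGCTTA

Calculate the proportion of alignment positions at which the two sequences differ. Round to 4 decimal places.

0.2222

The sequences differ at positions 1 (C/T), 4 (A/T), 6 (C/T), 19 (A/C), 23 (A/G), 26 (G/T).
There are 6 differences over 27 sites, so p = 6/27 = 0.2222.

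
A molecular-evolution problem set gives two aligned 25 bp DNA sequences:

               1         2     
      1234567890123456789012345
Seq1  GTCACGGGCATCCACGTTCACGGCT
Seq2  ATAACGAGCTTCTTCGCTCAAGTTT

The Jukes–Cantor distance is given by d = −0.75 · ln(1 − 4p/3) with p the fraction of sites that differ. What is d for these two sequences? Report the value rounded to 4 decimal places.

Mismatches occur at site 1 (G→A), site 3 (C→A), site 7 (G→A), site 10 (A→T), site 13 (C→T), site 14 (A→T), site 17 (T→C), site 21 (C→A), site 23 (G→T), site 24 (C→T).
p = 10/25 = 0.400000.
d = −0.75 · ln(1 − (4/3)·0.400000) = −0.75 · ln(0.466667) = −0.75 · (-0.762139) = 0.5716.

0.5716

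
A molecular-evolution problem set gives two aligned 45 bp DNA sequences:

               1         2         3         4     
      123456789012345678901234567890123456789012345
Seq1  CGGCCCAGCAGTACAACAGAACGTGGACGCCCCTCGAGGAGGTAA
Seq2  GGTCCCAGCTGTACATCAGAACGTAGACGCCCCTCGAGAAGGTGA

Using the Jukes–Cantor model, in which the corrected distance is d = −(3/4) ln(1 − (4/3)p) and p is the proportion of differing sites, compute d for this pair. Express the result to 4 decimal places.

0.1743

Mismatches occur at site 1 (C→G), site 3 (G→T), site 10 (A→T), site 16 (A→T), site 25 (G→A), site 39 (G→A), site 44 (A→G).
p = 7/45 = 0.155556.
d = −0.75 · ln(1 − (4/3)·0.155556) = −0.75 · ln(0.792592) = −0.75 · (-0.232447) = 0.1743.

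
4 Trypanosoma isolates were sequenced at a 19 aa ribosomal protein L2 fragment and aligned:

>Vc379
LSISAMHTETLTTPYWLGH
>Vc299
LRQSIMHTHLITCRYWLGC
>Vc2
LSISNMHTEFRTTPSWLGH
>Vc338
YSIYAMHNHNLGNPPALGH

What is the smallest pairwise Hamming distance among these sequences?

Pairwise Hamming distances:
  Vc379 vs Vc299: 9
  Vc379 vs Vc2: 4
  Vc379 vs Vc338: 9
  Vc299 vs Vc2: 10
  Vc299 vs Vc338: 14
  Vc2 vs Vc338: 11
The smallest is 4, between Vc379 and Vc2.

4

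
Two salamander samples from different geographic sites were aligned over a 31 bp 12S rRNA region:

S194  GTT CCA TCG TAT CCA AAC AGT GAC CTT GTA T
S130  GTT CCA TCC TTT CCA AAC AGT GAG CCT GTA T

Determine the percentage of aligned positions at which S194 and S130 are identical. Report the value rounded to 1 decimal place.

The sequences differ at positions 9 (G/C), 11 (A/T), 24 (C/G), 26 (T/C).
27 of the 31 sites match, so the percent identity is 27/31 × 100 = 87.1%.

87.1%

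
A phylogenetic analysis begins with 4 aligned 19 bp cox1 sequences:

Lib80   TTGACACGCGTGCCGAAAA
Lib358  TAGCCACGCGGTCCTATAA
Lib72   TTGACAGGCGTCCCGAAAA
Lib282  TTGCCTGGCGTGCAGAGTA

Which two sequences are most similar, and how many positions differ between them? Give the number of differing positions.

Pairwise Hamming distances:
  Lib80 vs Lib358: 6
  Lib80 vs Lib72: 2
  Lib80 vs Lib282: 6
  Lib358 vs Lib72: 7
  Lib358 vs Lib282: 9
  Lib72 vs Lib282: 6
The smallest is 2, between Lib80 and Lib72.

2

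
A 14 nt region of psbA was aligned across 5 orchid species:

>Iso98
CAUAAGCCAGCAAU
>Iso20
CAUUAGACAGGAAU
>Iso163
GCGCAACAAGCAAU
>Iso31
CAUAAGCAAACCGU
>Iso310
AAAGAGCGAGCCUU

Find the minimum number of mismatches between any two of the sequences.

Pairwise Hamming distances:
  Iso98 vs Iso20: 3
  Iso98 vs Iso163: 6
  Iso98 vs Iso31: 4
  Iso98 vs Iso310: 6
  Iso20 vs Iso163: 8
  Iso20 vs Iso31: 7
  Iso20 vs Iso310: 8
  Iso163 vs Iso31: 8
  Iso163 vs Iso310: 8
  Iso31 vs Iso310: 6
The smallest is 3, between Iso98 and Iso20.

3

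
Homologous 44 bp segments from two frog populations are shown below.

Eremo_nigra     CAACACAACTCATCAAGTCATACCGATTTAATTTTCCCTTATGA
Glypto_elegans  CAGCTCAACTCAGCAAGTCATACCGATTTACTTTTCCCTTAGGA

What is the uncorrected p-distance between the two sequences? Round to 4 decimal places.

Differing sites — 3:A/G; 5:A/T; 13:T/G; 31:A/C; 42:T/G.
There are 5 differences over 44 sites, so p = 5/44 = 0.1136.

0.1136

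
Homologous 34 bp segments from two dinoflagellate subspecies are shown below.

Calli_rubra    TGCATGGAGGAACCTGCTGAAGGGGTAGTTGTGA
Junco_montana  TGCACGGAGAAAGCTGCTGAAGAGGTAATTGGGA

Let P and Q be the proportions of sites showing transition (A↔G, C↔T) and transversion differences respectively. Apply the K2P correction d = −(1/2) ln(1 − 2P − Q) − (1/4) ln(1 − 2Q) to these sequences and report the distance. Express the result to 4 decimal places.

0.2054

Mismatches occur at site 5 (T/C, transition), site 10 (G/A, transition), site 13 (C/G, transversion), site 23 (G/A, transition), site 28 (G/A, transition), site 32 (T/G, transversion).
Of the 6 differences, 4 transitions and 2 transversions over 34 sites: P = 4/34 = 0.117647, Q = 2/34 = 0.058824.
d = −0.5·ln(0.705882) − 0.25·ln(0.882352) = −0.5·(-0.348307) − 0.25·(-0.125164) = 0.2054.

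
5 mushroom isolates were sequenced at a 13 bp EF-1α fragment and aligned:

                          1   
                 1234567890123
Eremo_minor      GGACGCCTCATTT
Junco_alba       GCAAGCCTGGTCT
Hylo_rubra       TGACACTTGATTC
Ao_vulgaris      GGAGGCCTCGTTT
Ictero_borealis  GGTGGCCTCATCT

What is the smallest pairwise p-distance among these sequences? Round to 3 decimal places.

0.154

Pairwise Hamming distances:
  Eremo_minor vs Junco_alba: 5
  Eremo_minor vs Hylo_rubra: 5
  Eremo_minor vs Ao_vulgaris: 2
  Eremo_minor vs Ictero_borealis: 3
  Junco_alba vs Hylo_rubra: 8
  Junco_alba vs Ao_vulgaris: 4
  Junco_alba vs Ictero_borealis: 5
  Hylo_rubra vs Ao_vulgaris: 7
  Hylo_rubra vs Ictero_borealis: 8
  Ao_vulgaris vs Ictero_borealis: 3
The smallest is 2 mismatches, between Eremo_minor and Ao_vulgaris; p = 2/13 = 0.154.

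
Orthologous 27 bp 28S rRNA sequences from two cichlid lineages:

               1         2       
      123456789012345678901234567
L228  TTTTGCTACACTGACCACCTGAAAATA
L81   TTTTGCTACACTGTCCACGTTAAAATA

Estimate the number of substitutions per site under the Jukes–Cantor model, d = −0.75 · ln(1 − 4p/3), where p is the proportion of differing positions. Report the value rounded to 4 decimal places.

0.1203

The sequences differ at positions 14 (A/T), 19 (C/G), 21 (G/T).
p = 3/27 = 0.111111.
d = −0.75 · ln(1 − (4/3)·0.111111) = −0.75 · ln(0.851852) = −0.75 · (-0.160342) = 0.1203.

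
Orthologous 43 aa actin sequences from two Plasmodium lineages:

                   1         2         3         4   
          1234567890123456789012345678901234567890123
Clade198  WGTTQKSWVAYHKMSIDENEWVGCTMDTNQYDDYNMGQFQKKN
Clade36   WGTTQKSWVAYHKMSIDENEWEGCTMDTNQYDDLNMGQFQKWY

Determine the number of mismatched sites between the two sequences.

Mismatches occur at site 22 (V↔E), site 34 (Y↔L), site 42 (K↔W), site 43 (N↔Y).
That gives 4 mismatches out of 43 aligned sites, so the Hamming distance is 4.

4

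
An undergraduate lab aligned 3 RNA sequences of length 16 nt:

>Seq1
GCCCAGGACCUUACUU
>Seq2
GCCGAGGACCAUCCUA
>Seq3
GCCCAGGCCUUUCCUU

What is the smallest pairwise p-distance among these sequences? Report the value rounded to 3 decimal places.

Pairwise Hamming distances:
  Seq1 vs Seq2: 4
  Seq1 vs Seq3: 3
  Seq2 vs Seq3: 5
The smallest is 3 mismatches, between Seq1 and Seq3; p = 3/16 = 0.188.

0.188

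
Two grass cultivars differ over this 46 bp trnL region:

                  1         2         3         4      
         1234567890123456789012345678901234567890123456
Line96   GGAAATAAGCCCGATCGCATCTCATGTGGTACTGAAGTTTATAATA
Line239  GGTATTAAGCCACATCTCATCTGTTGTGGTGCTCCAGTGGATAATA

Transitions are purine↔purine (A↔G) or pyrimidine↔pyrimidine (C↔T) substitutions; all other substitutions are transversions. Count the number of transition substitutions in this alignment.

Mismatches occur at site 3 (A→T, transversion), site 5 (A→T, transversion), site 12 (C→A, transversion), site 13 (G→C, transversion), site 17 (G→T, transversion), site 23 (C→G, transversion), site 24 (A→T, transversion), site 31 (A→G, transition), site 34 (G→C, transversion), site 35 (A→C, transversion), site 39 (T→G, transversion), site 40 (T→G, transversion).
Of the 12 differences, 1 transition and 11 transversions, so the answer is 1.

1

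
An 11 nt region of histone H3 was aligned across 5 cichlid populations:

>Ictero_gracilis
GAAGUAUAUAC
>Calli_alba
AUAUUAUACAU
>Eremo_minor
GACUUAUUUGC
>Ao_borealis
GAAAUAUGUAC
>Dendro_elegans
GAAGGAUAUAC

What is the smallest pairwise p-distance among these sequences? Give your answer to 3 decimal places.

Pairwise Hamming distances:
  Ictero_gracilis vs Calli_alba: 5
  Ictero_gracilis vs Eremo_minor: 4
  Ictero_gracilis vs Ao_borealis: 2
  Ictero_gracilis vs Dendro_elegans: 1
  Calli_alba vs Eremo_minor: 7
  Calli_alba vs Ao_borealis: 6
  Calli_alba vs Dendro_elegans: 6
  Eremo_minor vs Ao_borealis: 4
  Eremo_minor vs Dendro_elegans: 5
  Ao_borealis vs Dendro_elegans: 3
The smallest is 1 mismatch, between Ictero_gracilis and Dendro_elegans; p = 1/11 = 0.091.

0.091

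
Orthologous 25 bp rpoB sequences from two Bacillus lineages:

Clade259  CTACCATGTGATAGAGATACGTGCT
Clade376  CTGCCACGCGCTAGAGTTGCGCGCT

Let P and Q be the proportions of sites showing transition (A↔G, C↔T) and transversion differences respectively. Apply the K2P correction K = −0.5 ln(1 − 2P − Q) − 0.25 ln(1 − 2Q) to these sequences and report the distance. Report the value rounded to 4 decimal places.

0.3706

Differing sites — 3:A/G (Ti); 7:T/C (Ti); 9:T/C (Ti); 11:A/C (Tv); 17:A/T (Tv); 19:A/G (Ti); 22:T/C (Ti).
Of the 7 differences, 5 transitions and 2 transversions over 25 sites: P = 5/25 = 0.200000, Q = 2/25 = 0.080000.
d = −0.5·ln(0.520000) − 0.25·ln(0.840000) = −0.5·(-0.653926) − 0.25·(-0.174353) = 0.3706.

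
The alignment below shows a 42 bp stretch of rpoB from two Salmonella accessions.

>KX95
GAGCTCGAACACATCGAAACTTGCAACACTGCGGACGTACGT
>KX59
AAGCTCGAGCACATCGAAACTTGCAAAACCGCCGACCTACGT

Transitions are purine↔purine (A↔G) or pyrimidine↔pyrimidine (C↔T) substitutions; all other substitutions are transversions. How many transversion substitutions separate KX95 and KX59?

3

The sequences differ at positions 1 (G/A, transition), 9 (A/G, transition), 27 (C/A, transversion), 30 (T/C, transition), 33 (G/C, transversion), 37 (G/C, transversion).
Of the 6 differences, 3 transitions and 3 transversions, so the answer is 3.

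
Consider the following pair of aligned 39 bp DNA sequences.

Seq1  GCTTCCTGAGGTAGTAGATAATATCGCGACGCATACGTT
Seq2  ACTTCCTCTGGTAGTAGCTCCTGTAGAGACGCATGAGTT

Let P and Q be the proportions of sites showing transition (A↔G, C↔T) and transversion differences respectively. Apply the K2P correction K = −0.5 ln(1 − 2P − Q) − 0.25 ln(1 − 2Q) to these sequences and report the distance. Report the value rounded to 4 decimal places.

0.3544

Differing sites — 1:G/A (Ti); 8:G/C (Tv); 9:A/T (Tv); 18:A/C (Tv); 20:A/C (Tv); 21:A/C (Tv); 23:A/G (Ti); 25:C/A (Tv); 27:C/A (Tv); 35:A/G (Ti); 36:C/A (Tv).
Of the 11 differences, 3 transitions and 8 transversions over 39 sites: P = 3/39 = 0.076923, Q = 8/39 = 0.205128.
d = −0.5·ln(0.641026) − 0.25·ln(0.589744) = −0.5·(-0.444685) − 0.25·(-0.528067) = 0.3544.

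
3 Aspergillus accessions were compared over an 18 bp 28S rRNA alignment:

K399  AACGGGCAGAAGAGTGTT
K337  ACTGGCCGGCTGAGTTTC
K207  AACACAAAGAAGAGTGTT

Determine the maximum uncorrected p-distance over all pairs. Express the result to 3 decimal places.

0.611

Pairwise Hamming distances:
  K399 vs K337: 8
  K399 vs K207: 4
  K337 vs K207: 11
The largest is 11 mismatches, between K337 and K207; p = 11/18 = 0.611.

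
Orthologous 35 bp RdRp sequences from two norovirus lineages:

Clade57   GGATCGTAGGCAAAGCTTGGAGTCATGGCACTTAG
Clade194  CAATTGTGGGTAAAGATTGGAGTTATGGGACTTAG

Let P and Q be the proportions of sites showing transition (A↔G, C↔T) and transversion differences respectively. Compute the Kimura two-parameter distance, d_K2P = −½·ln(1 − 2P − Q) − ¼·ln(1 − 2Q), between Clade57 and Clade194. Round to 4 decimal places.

The sequences differ at positions 1 (G/C, transversion), 2 (G/A, transition), 5 (C/T, transition), 8 (A/G, transition), 11 (C/T, transition), 16 (C/A, transversion), 24 (C/T, transition), 29 (C/G, transversion).
Of the 8 differences, 5 transitions and 3 transversions over 35 sites: P = 5/35 = 0.142857, Q = 3/35 = 0.085714.
d = −0.5·ln(0.628572) − 0.25·ln(0.828572) = −0.5·(-0.464305) − 0.25·(-0.188052) = 0.2792.

0.2792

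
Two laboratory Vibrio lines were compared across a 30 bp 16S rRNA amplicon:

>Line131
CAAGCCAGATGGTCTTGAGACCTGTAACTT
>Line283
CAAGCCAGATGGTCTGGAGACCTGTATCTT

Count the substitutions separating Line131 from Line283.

2

Differing sites — 16:T/G; 27:A/T.
That gives 2 mismatches out of 30 aligned sites, so the Hamming distance is 2.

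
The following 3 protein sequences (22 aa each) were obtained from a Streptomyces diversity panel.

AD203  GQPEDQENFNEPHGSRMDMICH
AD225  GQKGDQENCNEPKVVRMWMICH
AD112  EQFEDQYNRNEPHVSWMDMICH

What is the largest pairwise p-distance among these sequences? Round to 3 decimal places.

Pairwise Hamming distances:
  AD203 vs AD225: 7
  AD203 vs AD112: 6
  AD225 vs AD112: 9
The largest is 9 mismatches, between AD225 and AD112; p = 9/22 = 0.409.

0.409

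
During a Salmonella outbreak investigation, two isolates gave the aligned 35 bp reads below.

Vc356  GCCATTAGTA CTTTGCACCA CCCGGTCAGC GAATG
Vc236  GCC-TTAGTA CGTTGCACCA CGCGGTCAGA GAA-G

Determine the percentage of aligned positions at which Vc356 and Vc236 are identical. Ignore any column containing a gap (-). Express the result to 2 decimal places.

90.91%

Excluding the 2 gap columns leaves 33 comparable sites.
Differing sites — 12:T/G; 22:C/G; 30:C/A.
30 of the 33 comparable sites match, so the percent identity is 30/33 × 100 = 90.91%.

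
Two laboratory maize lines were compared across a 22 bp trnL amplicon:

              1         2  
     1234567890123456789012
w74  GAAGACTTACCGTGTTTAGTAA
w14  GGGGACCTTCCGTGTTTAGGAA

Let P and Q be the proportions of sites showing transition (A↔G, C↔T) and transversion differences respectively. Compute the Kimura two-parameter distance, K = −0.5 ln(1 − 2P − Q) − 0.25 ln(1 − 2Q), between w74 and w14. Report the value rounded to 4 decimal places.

0.2762

The sequences differ at positions 2 (A/G, transition), 3 (A/G, transition), 7 (T/C, transition), 9 (A/T, transversion), 20 (T/G, transversion).
Of the 5 differences, 3 transitions and 2 transversions over 22 sites: P = 3/22 = 0.136364, Q = 2/22 = 0.090909.
d = −0.5·ln(0.636363) − 0.25·ln(0.818182) = −0.5·(-0.451986) − 0.25·(-0.200670) = 0.2762.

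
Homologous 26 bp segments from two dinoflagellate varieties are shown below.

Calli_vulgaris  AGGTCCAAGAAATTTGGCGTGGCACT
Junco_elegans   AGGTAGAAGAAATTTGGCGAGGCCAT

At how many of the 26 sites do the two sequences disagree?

5

The sequences differ at positions 5 (C/A), 6 (C/G), 20 (T/A), 24 (A/C), 25 (C/A).
That gives 5 mismatches out of 26 aligned sites, so the Hamming distance is 5.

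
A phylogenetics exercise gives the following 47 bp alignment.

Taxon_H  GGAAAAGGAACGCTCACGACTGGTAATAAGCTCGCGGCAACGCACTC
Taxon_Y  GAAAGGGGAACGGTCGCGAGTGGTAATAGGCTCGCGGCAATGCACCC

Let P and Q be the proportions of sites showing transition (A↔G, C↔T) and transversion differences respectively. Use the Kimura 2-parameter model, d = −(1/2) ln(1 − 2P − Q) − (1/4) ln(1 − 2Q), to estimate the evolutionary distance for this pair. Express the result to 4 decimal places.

Mismatches occur at site 2 (G↔A, transition), site 5 (A↔G, transition), site 6 (A↔G, transition), site 13 (C↔G, transversion), site 16 (A↔G, transition), site 20 (C↔G, transversion), site 29 (A↔G, transition), site 41 (C↔T, transition), site 46 (T↔C, transition).
Of the 9 differences, 7 transitions and 2 transversions over 47 sites: P = 7/47 = 0.148936, Q = 2/47 = 0.042553.
d = −0.5·ln(0.659575) − 0.25·ln(0.914894) = −0.5·(-0.416160) − 0.25·(-0.088947) = 0.2303.

0.2303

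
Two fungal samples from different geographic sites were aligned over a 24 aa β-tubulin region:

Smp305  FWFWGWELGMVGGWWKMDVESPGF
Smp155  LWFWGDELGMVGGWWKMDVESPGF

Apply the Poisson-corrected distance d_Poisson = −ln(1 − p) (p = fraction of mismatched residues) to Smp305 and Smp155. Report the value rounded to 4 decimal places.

0.0870

Differing sites — 1:F/L; 6:W/D.
p = 2/24 = 0.083333.
d = −ln(1 − 0.083333) = −ln(0.916667) = 0.0870.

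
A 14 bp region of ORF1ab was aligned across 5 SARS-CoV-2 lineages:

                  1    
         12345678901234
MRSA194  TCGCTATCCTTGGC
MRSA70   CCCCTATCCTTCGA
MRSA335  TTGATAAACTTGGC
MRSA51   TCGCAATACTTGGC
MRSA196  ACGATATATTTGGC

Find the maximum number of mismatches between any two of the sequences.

8

Pairwise Hamming distances:
  MRSA194 vs MRSA70: 4
  MRSA194 vs MRSA335: 4
  MRSA194 vs MRSA51: 2
  MRSA194 vs MRSA196: 4
  MRSA70 vs MRSA335: 8
  MRSA70 vs MRSA51: 6
  MRSA70 vs MRSA196: 7
  MRSA335 vs MRSA51: 4
  MRSA335 vs MRSA196: 4
  MRSA51 vs MRSA196: 4
The largest is 8, between MRSA70 and MRSA335.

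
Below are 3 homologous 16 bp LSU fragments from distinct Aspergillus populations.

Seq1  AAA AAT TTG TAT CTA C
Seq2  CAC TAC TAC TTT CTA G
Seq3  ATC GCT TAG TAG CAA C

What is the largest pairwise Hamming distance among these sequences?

10

Pairwise Hamming distances:
  Seq1 vs Seq2: 8
  Seq1 vs Seq3: 7
  Seq2 vs Seq3: 10
The largest is 10, between Seq2 and Seq3.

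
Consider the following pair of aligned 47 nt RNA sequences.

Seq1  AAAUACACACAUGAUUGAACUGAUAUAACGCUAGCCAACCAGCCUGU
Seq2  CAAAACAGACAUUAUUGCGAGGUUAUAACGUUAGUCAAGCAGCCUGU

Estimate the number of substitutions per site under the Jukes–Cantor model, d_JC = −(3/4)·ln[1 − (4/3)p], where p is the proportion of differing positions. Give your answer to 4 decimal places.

The sequences differ at positions 1 (A/C), 4 (U/A), 8 (C/G), 13 (G/U), 18 (A/C), 19 (A/G), 20 (C/A), 21 (U/G), 23 (A/U), 31 (C/U), 35 (C/U), 39 (C/G).
p = 12/47 = 0.255319.
d = −0.75 · ln(1 − (4/3)·0.255319) = −0.75 · ln(0.659575) = −0.75 · (-0.416160) = 0.3121.

0.3121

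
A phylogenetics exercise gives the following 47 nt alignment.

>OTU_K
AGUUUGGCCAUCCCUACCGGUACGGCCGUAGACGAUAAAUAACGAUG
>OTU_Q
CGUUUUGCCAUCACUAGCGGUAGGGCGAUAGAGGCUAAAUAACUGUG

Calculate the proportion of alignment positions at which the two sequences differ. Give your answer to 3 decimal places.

0.234

The sequences differ at positions 1 (A/C), 6 (G/U), 13 (C/A), 17 (C/G), 23 (C/G), 27 (C/G), 28 (G/A), 33 (C/G), 35 (A/C), 44 (G/U), 45 (A/G).
There are 11 differences over 47 sites, so p = 11/47 = 0.234.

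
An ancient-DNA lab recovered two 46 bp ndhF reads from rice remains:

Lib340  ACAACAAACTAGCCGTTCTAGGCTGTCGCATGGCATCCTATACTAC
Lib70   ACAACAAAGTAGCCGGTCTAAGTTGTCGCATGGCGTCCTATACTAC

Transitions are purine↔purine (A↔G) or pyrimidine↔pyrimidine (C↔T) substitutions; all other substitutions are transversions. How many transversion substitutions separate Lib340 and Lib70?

2

Differing sites — 9:C/G (Tv); 16:T/G (Tv); 21:G/A (Ti); 23:C/T (Ti); 35:A/G (Ti).
Of the 5 differences, 3 transitions and 2 transversions, so the answer is 2.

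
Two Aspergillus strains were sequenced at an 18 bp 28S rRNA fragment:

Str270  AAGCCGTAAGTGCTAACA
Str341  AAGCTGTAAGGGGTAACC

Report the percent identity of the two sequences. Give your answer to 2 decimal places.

Differing sites — 5:C/T; 11:T/G; 13:C/G; 18:A/C.
14 of the 18 sites match, so the percent identity is 14/18 × 100 = 77.78%.

77.78%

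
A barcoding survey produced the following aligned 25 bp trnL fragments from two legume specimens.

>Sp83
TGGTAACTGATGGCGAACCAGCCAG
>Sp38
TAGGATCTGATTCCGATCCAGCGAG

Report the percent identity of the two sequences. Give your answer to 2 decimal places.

Differing sites — 2:G/A; 4:T/G; 6:A/T; 12:G/T; 13:G/C; 17:A/T; 23:C/G.
18 of the 25 sites match, so the percent identity is 18/25 × 100 = 72.00%.

72.00%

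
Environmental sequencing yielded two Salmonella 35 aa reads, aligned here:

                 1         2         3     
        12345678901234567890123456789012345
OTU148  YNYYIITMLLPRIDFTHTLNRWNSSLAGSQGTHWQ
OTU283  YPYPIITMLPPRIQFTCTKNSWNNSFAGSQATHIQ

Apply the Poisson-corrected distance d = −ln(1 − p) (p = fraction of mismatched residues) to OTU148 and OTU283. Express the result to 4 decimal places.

The sequences differ at positions 2 (N/P), 4 (Y/P), 10 (L/P), 14 (D/Q), 17 (H/C), 19 (L/K), 21 (R/S), 24 (S/N), 26 (L/F), 31 (G/A), 34 (W/I).
p = 11/35 = 0.314286.
d = −ln(1 − 0.314286) = −ln(0.685714) = 0.3773.

0.3773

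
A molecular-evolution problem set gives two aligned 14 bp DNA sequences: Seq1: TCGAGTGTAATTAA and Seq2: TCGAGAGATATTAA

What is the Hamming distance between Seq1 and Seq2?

Differing sites — 6:T/A; 8:T/A; 9:A/T.
That gives 3 mismatches out of 14 aligned sites, so the Hamming distance is 3.

3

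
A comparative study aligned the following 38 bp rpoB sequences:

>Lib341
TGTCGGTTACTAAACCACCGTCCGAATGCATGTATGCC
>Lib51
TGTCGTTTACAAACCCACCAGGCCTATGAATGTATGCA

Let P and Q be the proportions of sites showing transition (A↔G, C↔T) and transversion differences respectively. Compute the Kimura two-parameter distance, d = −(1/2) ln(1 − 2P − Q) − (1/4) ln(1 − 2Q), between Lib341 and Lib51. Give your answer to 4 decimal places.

0.3313

The sequences differ at positions 6 (G/T, transversion), 11 (T/A, transversion), 14 (A/C, transversion), 20 (G/A, transition), 21 (T/G, transversion), 22 (C/G, transversion), 24 (G/C, transversion), 25 (A/T, transversion), 29 (C/A, transversion), 38 (C/A, transversion).
Of the 10 differences, 1 transition and 9 transversions over 38 sites: P = 1/38 = 0.026316, Q = 9/38 = 0.236842.
d = −0.5·ln(0.710526) − 0.25·ln(0.526316) = −0.5·(-0.341750) − 0.25·(-0.641853) = 0.3313.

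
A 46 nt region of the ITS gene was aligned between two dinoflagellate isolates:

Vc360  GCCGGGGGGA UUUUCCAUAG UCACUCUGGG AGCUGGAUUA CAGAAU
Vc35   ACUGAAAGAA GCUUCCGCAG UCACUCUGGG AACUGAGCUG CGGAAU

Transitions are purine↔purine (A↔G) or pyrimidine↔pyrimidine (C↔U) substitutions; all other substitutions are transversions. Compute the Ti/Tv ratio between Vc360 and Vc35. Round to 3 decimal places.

15.000

Differing sites — 1:G/A (Ti); 3:C/U (Ti); 5:G/A (Ti); 6:G/A (Ti); 7:G/A (Ti); 9:G/A (Ti); 11:U/G (Tv); 12:U/C (Ti); 17:A/G (Ti); 18:U/C (Ti); 32:G/A (Ti); 36:G/A (Ti); 37:A/G (Ti); 38:U/C (Ti); 40:A/G (Ti); 42:A/G (Ti).
Of the 16 differences, 15 transitions and 1 transversion, so Ti/Tv = 15/1 = 15.000.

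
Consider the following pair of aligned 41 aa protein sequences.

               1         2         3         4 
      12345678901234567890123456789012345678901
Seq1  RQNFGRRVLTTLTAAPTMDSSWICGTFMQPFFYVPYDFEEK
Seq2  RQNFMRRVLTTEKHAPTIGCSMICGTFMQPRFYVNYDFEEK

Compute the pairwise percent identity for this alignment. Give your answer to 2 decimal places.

75.61%

Mismatches occur at site 5 (G/M), site 12 (L/E), site 13 (T/K), site 14 (A/H), site 18 (M/I), site 19 (D/G), site 20 (S/C), site 22 (W/M), site 31 (F/R), site 35 (P/N).
31 of the 41 sites match, so the percent identity is 31/41 × 100 = 75.61%.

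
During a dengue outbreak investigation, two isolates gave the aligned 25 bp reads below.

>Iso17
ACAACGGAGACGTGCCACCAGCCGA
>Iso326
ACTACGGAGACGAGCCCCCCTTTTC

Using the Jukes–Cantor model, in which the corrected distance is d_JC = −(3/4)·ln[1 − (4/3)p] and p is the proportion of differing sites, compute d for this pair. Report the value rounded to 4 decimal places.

0.4904

Differing sites — 3:A/T; 13:T/A; 17:A/C; 20:A/C; 21:G/T; 22:C/T; 23:C/T; 24:G/T; 25:A/C.
p = 9/25 = 0.360000.
d = −0.75 · ln(1 − (4/3)·0.360000) = −0.75 · ln(0.520000) = −0.75 · (-0.653926) = 0.4904.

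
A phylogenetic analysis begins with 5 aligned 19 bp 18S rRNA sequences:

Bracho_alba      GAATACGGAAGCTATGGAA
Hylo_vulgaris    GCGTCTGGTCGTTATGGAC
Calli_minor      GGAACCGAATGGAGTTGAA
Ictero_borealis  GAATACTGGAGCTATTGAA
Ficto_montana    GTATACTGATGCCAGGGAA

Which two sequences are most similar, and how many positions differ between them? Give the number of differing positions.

3

Pairwise Hamming distances:
  Bracho_alba vs Hylo_vulgaris: 8
  Bracho_alba vs Calli_minor: 9
  Bracho_alba vs Ictero_borealis: 3
  Bracho_alba vs Ficto_montana: 5
  Hylo_vulgaris vs Calli_minor: 12
  Hylo_vulgaris vs Ictero_borealis: 10
  Hylo_vulgaris vs Ficto_montana: 11
  Calli_minor vs Ictero_borealis: 10
  Calli_minor vs Ficto_montana: 10
  Ictero_borealis vs Ficto_montana: 6
The smallest is 3, between Bracho_alba and Ictero_borealis.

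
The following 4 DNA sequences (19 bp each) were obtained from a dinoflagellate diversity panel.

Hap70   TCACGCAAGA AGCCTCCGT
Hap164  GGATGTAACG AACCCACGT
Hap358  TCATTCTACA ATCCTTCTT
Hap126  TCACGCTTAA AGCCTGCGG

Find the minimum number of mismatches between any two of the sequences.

5

Pairwise Hamming distances:
  Hap70 vs Hap164: 9
  Hap70 vs Hap358: 7
  Hap70 vs Hap126: 5
  Hap164 vs Hap358: 10
  Hap164 vs Hap126: 12
  Hap358 vs Hap126: 8
The smallest is 5, between Hap70 and Hap126.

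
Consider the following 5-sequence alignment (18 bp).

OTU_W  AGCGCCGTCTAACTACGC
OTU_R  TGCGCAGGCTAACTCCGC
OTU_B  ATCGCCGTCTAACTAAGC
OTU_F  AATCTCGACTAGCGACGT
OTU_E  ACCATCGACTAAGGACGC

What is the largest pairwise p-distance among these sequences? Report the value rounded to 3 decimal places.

Pairwise Hamming distances:
  OTU_W vs OTU_R: 4
  OTU_W vs OTU_B: 2
  OTU_W vs OTU_F: 8
  OTU_W vs OTU_E: 6
  OTU_R vs OTU_B: 6
  OTU_R vs OTU_F: 11
  OTU_R vs OTU_E: 9
  OTU_B vs OTU_F: 9
  OTU_B vs OTU_E: 7
  OTU_F vs OTU_E: 6
The largest is 11 mismatches, between OTU_R and OTU_F; p = 11/18 = 0.611.

0.611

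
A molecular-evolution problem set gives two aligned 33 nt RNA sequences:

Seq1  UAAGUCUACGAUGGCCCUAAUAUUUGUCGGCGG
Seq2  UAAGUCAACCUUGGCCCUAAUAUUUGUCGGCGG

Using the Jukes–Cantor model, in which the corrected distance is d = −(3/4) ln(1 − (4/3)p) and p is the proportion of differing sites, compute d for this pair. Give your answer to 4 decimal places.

The sequences differ at positions 7 (U/A), 10 (G/C), 11 (A/U).
p = 3/33 = 0.090909.
d = −0.75 · ln(1 − (4/3)·0.090909) = −0.75 · ln(0.878788) = −0.75 · (-0.129212) = 0.0969.

0.0969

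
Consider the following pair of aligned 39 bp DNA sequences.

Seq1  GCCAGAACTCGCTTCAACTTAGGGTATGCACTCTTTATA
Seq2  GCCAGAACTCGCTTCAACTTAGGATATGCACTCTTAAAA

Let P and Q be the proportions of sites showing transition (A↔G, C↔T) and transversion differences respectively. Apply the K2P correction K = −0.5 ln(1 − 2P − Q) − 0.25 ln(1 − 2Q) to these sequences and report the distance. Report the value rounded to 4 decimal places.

0.0812

Mismatches occur at site 24 (G↔A, transition), site 36 (T↔A, transversion), site 38 (T↔A, transversion).
Of the 3 differences, 1 transition and 2 transversions over 39 sites: P = 1/39 = 0.025641, Q = 2/39 = 0.051282.
d = −0.5·ln(0.897436) − 0.25·ln(0.897436) = −0.5·(-0.108213) − 0.25·(-0.108213) = 0.0812.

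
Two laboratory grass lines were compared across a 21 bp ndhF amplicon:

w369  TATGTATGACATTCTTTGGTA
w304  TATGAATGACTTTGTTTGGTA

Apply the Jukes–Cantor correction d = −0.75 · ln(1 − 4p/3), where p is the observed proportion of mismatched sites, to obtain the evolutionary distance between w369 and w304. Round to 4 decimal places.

Mismatches occur at site 5 (T→A), site 11 (A→T), site 14 (C→G).
p = 3/21 = 0.142857.
d = −0.75 · ln(1 − (4/3)·0.142857) = −0.75 · ln(0.809524) = −0.75 · (-0.211309) = 0.1585.

0.1585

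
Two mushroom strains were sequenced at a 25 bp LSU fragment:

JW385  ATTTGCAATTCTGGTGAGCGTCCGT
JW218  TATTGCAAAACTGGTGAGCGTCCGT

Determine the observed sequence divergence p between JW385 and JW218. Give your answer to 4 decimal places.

The sequences differ at positions 1 (A/T), 2 (T/A), 9 (T/A), 10 (T/A).
There are 4 differences over 25 sites, so p = 4/25 = 0.1600.

0.1600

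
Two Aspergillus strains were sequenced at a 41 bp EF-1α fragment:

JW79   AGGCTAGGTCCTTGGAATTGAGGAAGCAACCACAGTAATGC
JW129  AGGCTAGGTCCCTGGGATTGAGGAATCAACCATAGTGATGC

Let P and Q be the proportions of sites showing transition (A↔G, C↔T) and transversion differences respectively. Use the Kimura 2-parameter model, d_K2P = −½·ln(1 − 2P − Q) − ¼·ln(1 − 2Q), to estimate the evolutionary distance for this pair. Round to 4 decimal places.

0.1364

The sequences differ at positions 12 (T/C, transition), 16 (A/G, transition), 26 (G/T, transversion), 33 (C/T, transition), 37 (A/G, transition).
Of the 5 differences, 4 transitions and 1 transversion over 41 sites: P = 4/41 = 0.097561, Q = 1/41 = 0.024390.
d = −0.5·ln(0.780488) − 0.25·ln(0.951220) = −0.5·(-0.247836) − 0.25·(-0.050010) = 0.1364.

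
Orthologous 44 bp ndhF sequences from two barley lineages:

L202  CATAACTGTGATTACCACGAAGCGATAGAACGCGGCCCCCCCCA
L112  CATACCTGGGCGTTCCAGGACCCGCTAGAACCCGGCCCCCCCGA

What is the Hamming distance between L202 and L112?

11

The sequences differ at positions 5 (A/C), 9 (T/G), 11 (A/C), 12 (T/G), 14 (A/T), 18 (C/G), 21 (A/C), 22 (G/C), 25 (A/C), 32 (G/C), 43 (C/G).
That gives 11 mismatches out of 44 aligned sites, so the Hamming distance is 11.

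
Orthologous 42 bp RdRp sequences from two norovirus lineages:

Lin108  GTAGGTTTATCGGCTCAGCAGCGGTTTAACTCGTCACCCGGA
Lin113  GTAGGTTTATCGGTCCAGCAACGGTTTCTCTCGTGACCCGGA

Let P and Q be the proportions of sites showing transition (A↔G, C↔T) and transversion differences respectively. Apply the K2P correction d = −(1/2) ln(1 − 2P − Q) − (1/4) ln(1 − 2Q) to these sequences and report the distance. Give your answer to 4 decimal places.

0.1591

The sequences differ at positions 14 (C/T, transition), 15 (T/C, transition), 21 (G/A, transition), 28 (A/C, transversion), 29 (A/T, transversion), 35 (C/G, transversion).
Of the 6 differences, 3 transitions and 3 transversions over 42 sites: P = 3/42 = 0.071429, Q = 3/42 = 0.071429.
d = −0.5·ln(0.785713) − 0.25·ln(0.857142) = −0.5·(-0.241164) − 0.25·(-0.154152) = 0.1591.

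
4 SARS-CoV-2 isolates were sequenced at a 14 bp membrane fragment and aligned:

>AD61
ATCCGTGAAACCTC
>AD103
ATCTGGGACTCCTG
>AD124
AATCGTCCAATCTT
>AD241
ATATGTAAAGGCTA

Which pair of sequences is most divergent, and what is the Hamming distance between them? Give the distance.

Pairwise Hamming distances:
  AD61 vs AD103: 5
  AD61 vs AD124: 6
  AD61 vs AD241: 6
  AD103 vs AD124: 10
  AD103 vs AD241: 7
  AD124 vs AD241: 8
The largest is 10, between AD103 and AD124.

10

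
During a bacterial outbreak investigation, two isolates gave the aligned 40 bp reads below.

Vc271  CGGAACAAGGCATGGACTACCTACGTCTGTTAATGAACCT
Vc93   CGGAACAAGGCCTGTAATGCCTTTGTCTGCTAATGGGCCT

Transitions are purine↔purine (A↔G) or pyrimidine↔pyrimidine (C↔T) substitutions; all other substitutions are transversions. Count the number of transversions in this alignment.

Mismatches occur at site 12 (A/C, transversion), site 15 (G/T, transversion), site 17 (C/A, transversion), site 19 (A/G, transition), site 23 (A/T, transversion), site 24 (C/T, transition), site 30 (T/C, transition), site 36 (A/G, transition), site 37 (A/G, transition).
Of the 9 differences, 5 transitions and 4 transversions, so the answer is 4.

4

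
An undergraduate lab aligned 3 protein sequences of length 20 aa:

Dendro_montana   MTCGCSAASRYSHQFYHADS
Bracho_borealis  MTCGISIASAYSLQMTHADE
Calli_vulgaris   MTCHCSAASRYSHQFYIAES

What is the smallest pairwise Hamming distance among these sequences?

3

Pairwise Hamming distances:
  Dendro_montana vs Bracho_borealis: 7
  Dendro_montana vs Calli_vulgaris: 3
  Bracho_borealis vs Calli_vulgaris: 10
The smallest is 3, between Dendro_montana and Calli_vulgaris.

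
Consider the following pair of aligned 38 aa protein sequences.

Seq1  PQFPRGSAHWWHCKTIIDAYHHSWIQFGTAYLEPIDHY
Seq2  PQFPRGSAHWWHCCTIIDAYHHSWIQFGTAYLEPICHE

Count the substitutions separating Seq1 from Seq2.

Differing sites — 14:K/C; 36:D/C; 38:Y/E.
That gives 3 mismatches out of 38 aligned sites, so the Hamming distance is 3.

3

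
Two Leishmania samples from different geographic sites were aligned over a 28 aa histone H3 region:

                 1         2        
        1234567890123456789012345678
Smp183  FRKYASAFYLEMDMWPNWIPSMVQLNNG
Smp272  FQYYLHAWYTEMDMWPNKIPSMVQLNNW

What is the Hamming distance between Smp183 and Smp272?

The sequences differ at positions 2 (R/Q), 3 (K/Y), 5 (A/L), 6 (S/H), 8 (F/W), 10 (L/T), 18 (W/K), 28 (G/W).
That gives 8 mismatches out of 28 aligned sites, so the Hamming distance is 8.

8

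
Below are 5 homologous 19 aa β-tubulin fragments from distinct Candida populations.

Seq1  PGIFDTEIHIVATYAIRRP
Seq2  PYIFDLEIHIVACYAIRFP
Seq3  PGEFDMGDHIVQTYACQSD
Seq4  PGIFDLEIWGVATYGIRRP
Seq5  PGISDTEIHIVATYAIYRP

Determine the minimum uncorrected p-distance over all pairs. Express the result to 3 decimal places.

Pairwise Hamming distances:
  Seq1 vs Seq2: 4
  Seq1 vs Seq3: 9
  Seq1 vs Seq4: 4
  Seq1 vs Seq5: 2
  Seq2 vs Seq3: 11
  Seq2 vs Seq4: 6
  Seq2 vs Seq5: 6
  Seq3 vs Seq4: 12
  Seq3 vs Seq5: 10
  Seq4 vs Seq5: 6
The smallest is 2 mismatches, between Seq1 and Seq5; p = 2/19 = 0.105.

0.105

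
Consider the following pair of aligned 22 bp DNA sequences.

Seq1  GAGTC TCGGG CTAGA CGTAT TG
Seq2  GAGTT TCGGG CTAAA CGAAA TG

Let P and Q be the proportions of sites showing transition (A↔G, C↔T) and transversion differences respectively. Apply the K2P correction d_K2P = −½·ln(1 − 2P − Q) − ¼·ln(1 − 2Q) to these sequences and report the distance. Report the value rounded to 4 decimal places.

0.2094

Differing sites — 5:C/T (Ti); 14:G/A (Ti); 18:T/A (Tv); 20:T/A (Tv).
Of the 4 differences, 2 transitions and 2 transversions over 22 sites: P = 2/22 = 0.090909, Q = 2/22 = 0.090909.
d = −0.5·ln(0.727273) − 0.25·ln(0.818182) = −0.5·(-0.318453) − 0.25·(-0.200670) = 0.2094.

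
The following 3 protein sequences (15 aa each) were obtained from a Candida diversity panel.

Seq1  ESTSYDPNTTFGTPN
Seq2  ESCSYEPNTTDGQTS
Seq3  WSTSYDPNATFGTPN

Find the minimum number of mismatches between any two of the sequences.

Pairwise Hamming distances:
  Seq1 vs Seq2: 6
  Seq1 vs Seq3: 2
  Seq2 vs Seq3: 8
The smallest is 2, between Seq1 and Seq3.

2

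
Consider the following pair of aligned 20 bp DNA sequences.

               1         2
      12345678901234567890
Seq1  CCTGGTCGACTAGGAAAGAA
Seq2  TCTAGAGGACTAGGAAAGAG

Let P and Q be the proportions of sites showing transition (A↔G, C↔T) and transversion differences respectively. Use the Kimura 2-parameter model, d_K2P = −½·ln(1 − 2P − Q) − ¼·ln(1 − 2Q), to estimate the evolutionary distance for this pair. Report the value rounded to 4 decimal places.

0.3112

The sequences differ at positions 1 (C/T, transition), 4 (G/A, transition), 6 (T/A, transversion), 7 (C/G, transversion), 20 (A/G, transition).
Of the 5 differences, 3 transitions and 2 transversions over 20 sites: P = 3/20 = 0.150000, Q = 2/20 = 0.100000.
d = −0.5·ln(0.600000) − 0.25·ln(0.800000) = −0.5·(-0.510826) − 0.25·(-0.223144) = 0.3112.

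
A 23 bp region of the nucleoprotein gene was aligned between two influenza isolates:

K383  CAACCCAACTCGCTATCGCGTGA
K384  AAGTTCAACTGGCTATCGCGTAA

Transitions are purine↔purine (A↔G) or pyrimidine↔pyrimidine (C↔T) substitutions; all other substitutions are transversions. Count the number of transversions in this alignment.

The sequences differ at positions 1 (C/A, transversion), 3 (A/G, transition), 4 (C/T, transition), 5 (C/T, transition), 11 (C/G, transversion), 22 (G/A, transition).
Of the 6 differences, 4 transitions and 2 transversions, so the answer is 2.

2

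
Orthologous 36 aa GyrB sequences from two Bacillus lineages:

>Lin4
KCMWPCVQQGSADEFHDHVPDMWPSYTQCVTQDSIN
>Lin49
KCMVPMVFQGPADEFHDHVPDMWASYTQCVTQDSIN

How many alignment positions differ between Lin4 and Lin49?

5

Differing sites — 4:W/V; 6:C/M; 8:Q/F; 11:S/P; 24:P/A.
That gives 5 mismatches out of 36 aligned sites, so the Hamming distance is 5.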